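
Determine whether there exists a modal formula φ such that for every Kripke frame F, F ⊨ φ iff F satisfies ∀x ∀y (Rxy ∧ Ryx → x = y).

Not modally definable

Modal frame validity is preserved under surjective bounded morphisms.
The 6-cycle (worlds w0,w1,w2,w3,w4,w5 with w0→w1→w2→w3→w4→w5→w0) is antisymmetric. Sending even-indexed worlds to • and odd-indexed worlds to ∘ is a surjective bounded morphism onto the two-world frame with •↔∘, which is not antisymmetric.
So no modal formula (or set of formulas) defines exactly the antisymmetric frames.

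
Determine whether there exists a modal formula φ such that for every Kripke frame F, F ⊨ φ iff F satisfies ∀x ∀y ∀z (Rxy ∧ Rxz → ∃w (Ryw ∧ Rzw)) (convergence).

The condition is convergence. A defining modal formula is ◇□q → □◇q.

Yes, by ◇□q → □◇q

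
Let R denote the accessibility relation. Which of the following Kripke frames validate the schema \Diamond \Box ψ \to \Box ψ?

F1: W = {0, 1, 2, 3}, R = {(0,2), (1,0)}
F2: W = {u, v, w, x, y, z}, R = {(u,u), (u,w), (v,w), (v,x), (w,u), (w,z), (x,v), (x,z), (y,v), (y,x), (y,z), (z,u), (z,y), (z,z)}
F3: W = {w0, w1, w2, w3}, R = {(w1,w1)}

This is the axiom for the Euclidean property; its first-order frame correspondent is \forall x \forall y \forall z (Rxy \wedge Rxz \to Ryz).
F1: fails — R02 and R02 but not R22.
F2: fails — Ruw and Ruw but not Rww.
F3: ✓.

F3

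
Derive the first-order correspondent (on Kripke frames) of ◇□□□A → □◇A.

This is a Sahlqvist (Geach-type) schema ◇^1□^3A → □^1◇^1A.
Minimal-valuation argument: fix x; take any y with xR^1y and any z with xR^1z. Set V(A) to the set of worlds R-reachable from y in exactly 3 steps. Then □^3A holds at y, so the antecedent holds at x; validity forces ◇^1A at z, giving a w with zR^1w and yR^3w.
First-order correspondent: ∀x ∀y ∀z ((xRy ∧ xRz) → ∃w (yR³w ∧ zRw)).

∀x ∀y ∀z ((xRy ∧ xRz) → ∃w (yR³w ∧ zRw))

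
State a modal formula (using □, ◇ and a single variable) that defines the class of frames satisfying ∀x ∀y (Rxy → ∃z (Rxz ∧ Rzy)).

A defining formula is □□ψ → □ψ (the C4 axiom).
Suppose □□ψ→□ψ is valid. Take Rxy and set V(ψ)={w : xR²w}. Then □□ψ at x, so □ψ at x, so ψ at y, i.e. ∃z(Rxz∧Rzy).

□□ψ → □ψ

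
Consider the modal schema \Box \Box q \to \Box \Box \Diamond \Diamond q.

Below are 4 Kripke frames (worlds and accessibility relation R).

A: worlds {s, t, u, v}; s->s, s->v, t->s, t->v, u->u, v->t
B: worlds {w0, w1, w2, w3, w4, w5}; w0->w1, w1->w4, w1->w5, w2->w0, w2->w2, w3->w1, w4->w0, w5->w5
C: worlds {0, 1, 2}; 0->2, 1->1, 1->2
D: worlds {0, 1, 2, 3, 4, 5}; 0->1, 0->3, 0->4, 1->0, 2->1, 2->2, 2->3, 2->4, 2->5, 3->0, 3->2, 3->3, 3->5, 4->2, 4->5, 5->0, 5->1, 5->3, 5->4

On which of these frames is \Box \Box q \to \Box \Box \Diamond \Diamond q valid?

This is the axiom for a generalized confluence (Geach) condition; its first-order frame correspondent is \forall x \forall z (x R^2 z \to \exists w (x R^2 w \wedge z R^2 w)).
A: holds.
B: fails — w0R²w4 but no w with w0R²w and w4R²w.
C: fails — 1R²2 but no w with 1R²w and 2R²w.
D: holds.

A, D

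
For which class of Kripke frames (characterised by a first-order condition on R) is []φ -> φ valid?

This is the T axiom.
Its frame correspondent is reflexivity — forall x Rxx.

reflexivity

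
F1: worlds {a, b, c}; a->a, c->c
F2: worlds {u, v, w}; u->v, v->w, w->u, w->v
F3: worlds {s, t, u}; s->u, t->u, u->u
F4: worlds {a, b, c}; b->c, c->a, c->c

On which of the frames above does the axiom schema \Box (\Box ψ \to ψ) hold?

This is the axiom for shift-reflexivity; its first-order frame correspondent is \forall x \forall y (Rxy \to Ryy).
F1: holds.
F2: fails — Ruv but not Rvv.
F3: holds.
F4: fails — Rca but not Raa.

F1, F3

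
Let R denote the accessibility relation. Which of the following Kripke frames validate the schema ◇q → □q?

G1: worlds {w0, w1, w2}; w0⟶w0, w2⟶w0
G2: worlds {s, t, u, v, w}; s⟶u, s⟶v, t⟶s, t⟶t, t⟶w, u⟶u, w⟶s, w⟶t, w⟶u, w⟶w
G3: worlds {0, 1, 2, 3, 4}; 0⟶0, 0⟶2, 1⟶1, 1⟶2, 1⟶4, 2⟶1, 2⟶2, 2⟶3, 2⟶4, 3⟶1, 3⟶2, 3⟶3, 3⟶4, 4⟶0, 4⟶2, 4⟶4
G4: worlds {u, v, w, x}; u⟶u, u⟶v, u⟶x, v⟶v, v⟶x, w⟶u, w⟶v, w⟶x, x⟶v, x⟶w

G1

Frame correspondent (Sahlqvist): ∀x ∀y ∀z (Rxy ∧ Rxz → y = z) — i.e. partial functionality.
G1: holds.
G2: fails — s sees both u and v.
G3: fails — 0 sees both 0 and 2.
G4: fails — u sees both u and v.
Valid on: G1.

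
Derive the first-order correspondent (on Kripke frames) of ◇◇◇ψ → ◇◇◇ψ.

∀x ∀y (xR³y → ∃w (y = w ∧ xR³w))

This is a Sahlqvist (Geach-type) schema ◇^3□^0ψ → □^0◇^3ψ.
First-order correspondent: ∀x ∀y (xR³y → ∃w (y = w ∧ xR³w)).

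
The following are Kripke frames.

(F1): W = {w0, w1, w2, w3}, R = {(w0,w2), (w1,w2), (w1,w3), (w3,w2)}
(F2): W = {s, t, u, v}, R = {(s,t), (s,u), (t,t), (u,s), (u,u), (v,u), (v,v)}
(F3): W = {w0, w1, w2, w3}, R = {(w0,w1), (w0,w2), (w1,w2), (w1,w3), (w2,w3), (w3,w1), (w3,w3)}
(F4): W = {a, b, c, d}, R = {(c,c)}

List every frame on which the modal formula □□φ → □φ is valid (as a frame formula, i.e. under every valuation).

(F2), (F4)

The schema corresponds to density: ∀x ∀y (Rxy → ∃z (Rxz ∧ Rzy)).
(F1): fails — Rw0w2 but no z with Rw0z and Rzw2.
(F2): satisfies the condition.
(F3): fails — Rw1w2 but no z with Rw1z and Rzw2.
(F4): satisfies the condition.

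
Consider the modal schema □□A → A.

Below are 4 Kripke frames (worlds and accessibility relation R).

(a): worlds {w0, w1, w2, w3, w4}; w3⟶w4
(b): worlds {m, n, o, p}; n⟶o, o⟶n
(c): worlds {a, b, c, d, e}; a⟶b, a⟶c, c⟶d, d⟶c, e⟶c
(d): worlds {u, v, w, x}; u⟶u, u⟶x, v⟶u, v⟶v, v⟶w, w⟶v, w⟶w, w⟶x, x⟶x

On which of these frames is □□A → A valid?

Frame correspondent (Sahlqvist): ∀x ∃w (xR²w ∧ x = w) — i.e. a generalized confluence (Geach) condition.
(a): fails — at w0 but no w with w0R²w and w0=w.
(b): fails — at m but no w with mR²w and m=w.
(c): fails — at a but no w with aR²w and a=w.
(d): ✓.

(d)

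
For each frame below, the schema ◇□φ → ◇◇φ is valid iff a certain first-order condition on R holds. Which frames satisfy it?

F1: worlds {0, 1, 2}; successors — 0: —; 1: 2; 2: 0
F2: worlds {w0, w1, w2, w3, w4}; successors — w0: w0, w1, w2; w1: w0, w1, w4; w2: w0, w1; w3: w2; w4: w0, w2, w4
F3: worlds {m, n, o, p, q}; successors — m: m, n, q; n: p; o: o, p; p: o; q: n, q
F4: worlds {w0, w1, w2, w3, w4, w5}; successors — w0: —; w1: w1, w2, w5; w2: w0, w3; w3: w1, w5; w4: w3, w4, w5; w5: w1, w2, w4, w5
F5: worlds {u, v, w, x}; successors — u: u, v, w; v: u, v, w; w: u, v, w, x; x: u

F2, F3, F5

The schema corresponds to a generalized confluence (Geach) condition: ∀x ∀y (xRy → ∃w (yRw ∧ xR²w)).
F1: fails — 2R0 but no w with 0Rw and 2R²w.
F2: ✓.
F3: ✓.
F4: fails — w2Rw0 but no w with w0Rw and w2R²w.
F5: ✓.
Valid on: F2, F3, F5.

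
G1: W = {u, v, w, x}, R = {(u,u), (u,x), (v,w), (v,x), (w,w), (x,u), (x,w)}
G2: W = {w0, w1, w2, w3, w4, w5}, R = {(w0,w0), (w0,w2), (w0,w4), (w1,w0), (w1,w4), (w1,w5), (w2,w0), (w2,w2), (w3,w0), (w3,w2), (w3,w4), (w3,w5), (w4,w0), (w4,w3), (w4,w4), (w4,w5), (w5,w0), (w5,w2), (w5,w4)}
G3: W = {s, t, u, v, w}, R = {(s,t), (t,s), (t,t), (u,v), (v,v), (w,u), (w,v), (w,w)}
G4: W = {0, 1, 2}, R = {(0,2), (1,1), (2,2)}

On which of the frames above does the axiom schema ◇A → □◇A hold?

Frame correspondent (Sahlqvist): ∀x ∀y ∀z (Rxy ∧ Rxz → Ryz) — i.e. the Euclidean property.
G1: fails — Rux and Rux but not Rxx.
G2: fails — Rw0w4 and Rw0w2 but not Rw4w2.
G3: fails — Rts and Rts but not Rss.
G4: satisfies the condition.
Valid on: G4.

G4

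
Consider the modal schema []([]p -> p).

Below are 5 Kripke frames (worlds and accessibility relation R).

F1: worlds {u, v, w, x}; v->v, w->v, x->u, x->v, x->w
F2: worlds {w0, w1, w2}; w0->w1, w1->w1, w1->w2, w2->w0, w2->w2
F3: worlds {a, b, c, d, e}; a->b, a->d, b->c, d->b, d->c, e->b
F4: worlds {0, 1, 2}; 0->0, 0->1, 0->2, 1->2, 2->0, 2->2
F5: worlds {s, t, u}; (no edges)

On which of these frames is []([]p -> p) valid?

F5

Frame correspondent (Sahlqvist): forall x forall y (Rxy -> Ryy) — i.e. shift-reflexivity.
F1: fails — Rxw but not Rww.
F2: fails — Rw2w0 but not Rw0w0.
F3: fails — Rbc but not Rcc.
F4: fails — R01 but not R11.
F5: ✓.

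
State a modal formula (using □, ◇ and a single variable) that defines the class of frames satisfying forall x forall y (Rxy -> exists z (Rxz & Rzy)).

□□s → □s

This is density; the standard corresponding axiom is C4: □□s → □s.
Suppose □□s→□s is valid. Take Rxy and set V(s)={w : xR²w}. Then □□s at x, so □s at x, so s at y, i.e. ∃z(Rxz∧Rzy).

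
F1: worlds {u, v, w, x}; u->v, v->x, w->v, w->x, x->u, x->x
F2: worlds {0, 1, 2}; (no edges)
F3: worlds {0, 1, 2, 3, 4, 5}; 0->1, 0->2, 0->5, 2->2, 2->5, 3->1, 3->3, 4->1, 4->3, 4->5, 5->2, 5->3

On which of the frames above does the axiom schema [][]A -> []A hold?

F2

Frame correspondent (Sahlqvist): forall x forall y (Rxy -> exists z (Rxz & Rzy)) — i.e. density.
F1: fails — Ruv but no z with Ruz and Rzv.
F2: holds.
F3: fails — R01 but no z with R0z and Rz1.
Valid on: F2.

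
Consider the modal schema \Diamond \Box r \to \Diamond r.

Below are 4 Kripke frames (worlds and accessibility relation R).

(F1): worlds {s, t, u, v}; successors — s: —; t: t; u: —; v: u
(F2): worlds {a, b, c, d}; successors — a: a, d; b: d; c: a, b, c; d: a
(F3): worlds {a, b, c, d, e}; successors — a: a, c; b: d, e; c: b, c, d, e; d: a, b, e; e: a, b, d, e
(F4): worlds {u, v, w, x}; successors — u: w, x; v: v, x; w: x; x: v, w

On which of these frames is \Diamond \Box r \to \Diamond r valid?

This is the axiom for a generalized confluence (Geach) condition; its first-order frame correspondent is \forall x \forall y (xRy \to \exists w (yRw \wedge xRw)).
(F1): fails — vRu but no w with uRw and vRw.
(F2): fails — bRd but no w with dRw and bRw.
(F3): satisfies the condition.
(F4): fails — wRx but no t with xRt and wRt.
Valid on: (F3).

(F3)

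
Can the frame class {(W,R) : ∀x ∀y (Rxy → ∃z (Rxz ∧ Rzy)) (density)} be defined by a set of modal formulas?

Yes — defined by □□q → □q

The condition is density. A defining modal formula is □□q → □q.
Suppose □□q→□q is valid. Take Rxy and set V(q)={w : xR²w}. Then □□q at x, so □q at x, so q at y, i.e. ∃z(Rxz∧Rzy).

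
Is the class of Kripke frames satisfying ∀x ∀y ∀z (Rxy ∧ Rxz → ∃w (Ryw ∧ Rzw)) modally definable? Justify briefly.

The condition is convergence. A defining modal formula is ◇□q → □◇q.
Suppose ◇□q→□◇q is valid. Take Rxy, Rxz and set V(q)={w : Ryw}. Then □q at y so ◇□q at x, so □◇q at x, so ◇q at z, giving w with Rzw and Ryw.

Yes — defined by ◇□q → □◇q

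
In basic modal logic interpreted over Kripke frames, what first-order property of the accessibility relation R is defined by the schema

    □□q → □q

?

density

Suppose □□q→□q is valid. Take Rxy and set V(q)={w : xR²w}. Then □□q at x, so □q at x, so q at y, i.e. ∃z(Rxz∧Rzy).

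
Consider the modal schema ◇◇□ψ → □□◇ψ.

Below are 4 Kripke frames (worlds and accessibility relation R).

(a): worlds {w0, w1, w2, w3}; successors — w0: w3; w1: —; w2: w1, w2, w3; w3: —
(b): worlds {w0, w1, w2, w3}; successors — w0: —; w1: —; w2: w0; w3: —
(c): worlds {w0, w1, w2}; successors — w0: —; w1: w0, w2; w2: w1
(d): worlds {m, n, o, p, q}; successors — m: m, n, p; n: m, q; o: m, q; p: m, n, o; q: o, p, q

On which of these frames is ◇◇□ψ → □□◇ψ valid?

The schema corresponds to a generalized confluence (Geach) condition: ∀x ∀y ∀z ((xR²y ∧ xR²z) → ∃w (yRw ∧ zRw)).
(a): fails — w2R²w1, w2R²w1 but no w with w1Rw and w1Rw.
(b): satisfies the condition.
(c): fails — w2R²w0, w2R²w0 but no w with w0Rw and w0Rw.
(d): satisfies the condition.

(b), (d)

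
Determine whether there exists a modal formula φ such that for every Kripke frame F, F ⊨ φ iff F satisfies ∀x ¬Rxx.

Any modally definable frame class is closed under surjective bounded morphisms.
The 5-cycle (worlds 0,1,2,3,4 with 0→1→2→3→4→0) is irreflexive, and the map sending every world to a single reflexive point • is a surjective bounded morphism (forth: every edge maps to (•,•); back: every world has a successor). So any modal formula valid on the 5-cycle is also valid on the reflexive point, which is not irreflexive.
So no modal formula (or set of formulas) defines exactly the irreflexive frames.

No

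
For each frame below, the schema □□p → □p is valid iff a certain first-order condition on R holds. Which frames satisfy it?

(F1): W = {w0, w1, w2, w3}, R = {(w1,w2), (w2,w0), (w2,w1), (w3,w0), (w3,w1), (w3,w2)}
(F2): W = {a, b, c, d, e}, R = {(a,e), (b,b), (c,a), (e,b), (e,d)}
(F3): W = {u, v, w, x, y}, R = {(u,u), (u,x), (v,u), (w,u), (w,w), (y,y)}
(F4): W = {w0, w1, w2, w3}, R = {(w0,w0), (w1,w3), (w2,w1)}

(F3)

Frame correspondent (Sahlqvist): ∀x ∀y (Rxy → ∃z (Rxz ∧ Rzy)) — i.e. density.
(F1): fails — Rw1w2 but no z with Rw1z and Rzw2.
(F2): fails — Rae but no z with Raz and Rze.
(F3): ✓.
(F4): fails — Rw1w3 but no z with Rw1z and Rzw3.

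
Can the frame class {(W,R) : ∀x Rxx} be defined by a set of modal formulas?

Yes, by □r → r

This is a Sahlqvist condition; the T axiom □r → r defines it.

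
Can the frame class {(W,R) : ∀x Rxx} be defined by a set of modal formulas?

Definable; □q → q defines it

Yes: it is reflexivity, defined by the T schema □q → q.
Suppose □q→q is valid. At any x set V(q)={w : Rxw}. Then □q holds at x, so q holds at x, i.e. Rxx.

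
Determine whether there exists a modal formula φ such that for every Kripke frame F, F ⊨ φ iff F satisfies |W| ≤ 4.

If a class were modally definable it would be closed under disjoint unions (Goldblatt–Thomason).
Any modal formula valid on each of 5 disjoint one-world frames is valid on their disjoint union (validity is preserved under disjoint unions). Each one-world frame has |W|=1≤4, but the union has |W|=5.
So the class is not modally definable.

No — not modally definable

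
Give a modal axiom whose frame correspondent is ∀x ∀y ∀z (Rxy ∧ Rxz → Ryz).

◇ψ → □◇ψ

A defining formula is ◇ψ → □◇ψ (the 5 axiom).
Suppose ◇ψ→□◇ψ is valid. Take Rxy, Rxz and set V(ψ)={y}. Then ◇ψ at x, so □◇ψ at x, so ◇ψ at z, so some w with Rzw has ψ; w=y, i.e. Rzy. By symmetry of the argument, Ryz.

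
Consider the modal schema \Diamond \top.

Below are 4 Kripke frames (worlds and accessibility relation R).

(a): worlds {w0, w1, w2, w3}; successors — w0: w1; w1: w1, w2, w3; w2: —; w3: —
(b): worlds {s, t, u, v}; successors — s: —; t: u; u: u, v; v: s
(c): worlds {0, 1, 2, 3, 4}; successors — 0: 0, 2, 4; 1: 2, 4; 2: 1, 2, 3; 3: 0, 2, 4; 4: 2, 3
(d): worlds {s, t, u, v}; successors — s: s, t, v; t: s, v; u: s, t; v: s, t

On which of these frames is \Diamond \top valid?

(c), (d)

Frame correspondent (Sahlqvist): \forall x \exists y Rxy — i.e. seriality.
(a): fails — world w2 has no successor.
(b): fails — world s has no successor.
(c): satisfies the condition.
(d): satisfies the condition.
Valid on: (c), (d).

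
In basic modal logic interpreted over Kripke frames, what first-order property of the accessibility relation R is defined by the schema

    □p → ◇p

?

seriality: ∀x ∃y Rxy

Suppose □p→◇p is valid. At any x set V(p)=W. Then □p at x, so ◇p at x, so x has a successor.
Conversely, any frame satisfying ∀x ∃y Rxy validates the schema.
So the correspondent is seriality.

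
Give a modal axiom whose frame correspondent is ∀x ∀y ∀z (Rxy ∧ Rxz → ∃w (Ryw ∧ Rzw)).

◇□s → □◇s

The condition is convergence. The .2 schema ◇□s → □◇s defines it.
Suppose ◇□s→□◇s is valid. Take Rxy, Rxz and set V(s)={w : Ryw}. Then □s at y so ◇□s at x, so □◇s at x, so ◇s at z, giving w with Rzw and Ryw.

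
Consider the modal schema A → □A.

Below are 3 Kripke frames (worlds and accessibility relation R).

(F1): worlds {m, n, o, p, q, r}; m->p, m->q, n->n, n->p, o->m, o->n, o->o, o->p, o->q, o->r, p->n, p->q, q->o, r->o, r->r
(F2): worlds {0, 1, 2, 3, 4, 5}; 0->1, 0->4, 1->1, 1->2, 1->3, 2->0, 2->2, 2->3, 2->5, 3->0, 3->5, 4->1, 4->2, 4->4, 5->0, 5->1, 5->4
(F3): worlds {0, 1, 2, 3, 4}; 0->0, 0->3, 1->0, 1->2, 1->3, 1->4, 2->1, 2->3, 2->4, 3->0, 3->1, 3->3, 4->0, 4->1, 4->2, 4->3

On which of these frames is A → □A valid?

This is the axiom for a generalized confluence (Geach) condition; its first-order frame correspondent is ∀x ∀z (xRz → ∃w (x = w ∧ z = w)).
(F1): fails — mRp but m ≠ p.
(F2): fails — 0R1 but 0 ≠ 1.
(F3): fails — 0R3 but 0 ≠ 3.
Valid on no frame.

none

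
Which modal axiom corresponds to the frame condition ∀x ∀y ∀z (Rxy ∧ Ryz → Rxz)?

This is transitivity; the standard corresponding axiom is 4: □s → □□s.
Suppose □s→□□s is valid. Take Rxy, Ryz and set V(s)={w : Rxw}. Then □s at x, so □□s at x, so □s at y, so s at z, i.e. Rxz.

□s → □□s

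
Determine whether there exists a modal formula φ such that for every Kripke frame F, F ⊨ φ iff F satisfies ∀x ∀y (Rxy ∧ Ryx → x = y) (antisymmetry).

Not modally definable

If a class were modally definable it would be closed under surjective bounded morphisms (Goldblatt–Thomason).
The 8-cycle (worlds w0,w1,w2,w3,w4,w5,w6,w7 with w0→w1→w2→w3→w4→w5→w6→w7→w0) is antisymmetric. Sending even-indexed worlds to • and odd-indexed worlds to ∘ is a surjective bounded morphism onto the two-world frame with •↔∘, which is not antisymmetric.
Hence antisymmetry is not modally definable.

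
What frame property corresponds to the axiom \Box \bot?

Emptiness of R

□⊥ is valid iff no world has any successor (otherwise □⊥ fails at any world with one).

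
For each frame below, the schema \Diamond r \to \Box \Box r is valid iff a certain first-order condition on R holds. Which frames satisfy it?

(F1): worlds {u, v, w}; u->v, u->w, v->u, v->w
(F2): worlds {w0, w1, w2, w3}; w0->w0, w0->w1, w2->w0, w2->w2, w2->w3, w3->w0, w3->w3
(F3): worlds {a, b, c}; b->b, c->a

This is the axiom for a generalized confluence (Geach) condition; its first-order frame correspondent is \forall x \forall y \forall z ((xRy \wedge x R^2 z) \to \exists w (y = w \wedge z = w)).
(F1): fails — uRv, uR²u but v ≠ u.
(F2): fails — w0Rw0, w0R²w1 but w0 ≠ w1.
(F3): satisfies the condition.
Valid on: (F3).

(F3)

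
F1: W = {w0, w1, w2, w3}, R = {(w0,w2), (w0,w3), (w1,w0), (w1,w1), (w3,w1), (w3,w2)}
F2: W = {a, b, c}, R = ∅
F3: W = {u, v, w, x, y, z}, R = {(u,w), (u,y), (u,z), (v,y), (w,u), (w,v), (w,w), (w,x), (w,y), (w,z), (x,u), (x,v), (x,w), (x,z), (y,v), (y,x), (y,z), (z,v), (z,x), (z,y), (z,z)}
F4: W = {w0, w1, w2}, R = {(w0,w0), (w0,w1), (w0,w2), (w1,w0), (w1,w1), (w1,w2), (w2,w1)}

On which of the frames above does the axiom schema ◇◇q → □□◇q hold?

The schema corresponds to a generalized confluence (Geach) condition: ∀x ∀y ∀z ((xR²y ∧ xR²z) → ∃w (y = w ∧ zRw)).
F1: fails — w0R²w1, w0R²w2 but no w with w1=w and w2Rw.
F2: holds.
F3: fails — uR²u, uR²u but no t with u=t and uRt.
F4: fails — w0R²w0, w0R²w2 but no w with w0=w and w2Rw.
Valid on: F2.

F2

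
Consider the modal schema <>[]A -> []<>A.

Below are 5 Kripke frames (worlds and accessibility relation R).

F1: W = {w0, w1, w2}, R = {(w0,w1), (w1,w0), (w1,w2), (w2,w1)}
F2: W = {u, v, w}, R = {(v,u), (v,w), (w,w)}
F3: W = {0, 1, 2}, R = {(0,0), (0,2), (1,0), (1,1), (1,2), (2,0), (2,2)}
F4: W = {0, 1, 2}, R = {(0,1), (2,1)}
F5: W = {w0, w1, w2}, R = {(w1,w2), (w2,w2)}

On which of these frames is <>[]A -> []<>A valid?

F1, F3, F5

The schema corresponds to convergence: forall x forall y forall z (Rxy & Rxz -> exists w (Ryw & Rzw)).
F1: holds.
F2: fails — Rvu and Rvu but u and u have no common successor.
F3: holds.
F4: fails — R01 and R01 but 1 and 1 have no common successor.
F5: holds.
Valid on: F1, F3, F5.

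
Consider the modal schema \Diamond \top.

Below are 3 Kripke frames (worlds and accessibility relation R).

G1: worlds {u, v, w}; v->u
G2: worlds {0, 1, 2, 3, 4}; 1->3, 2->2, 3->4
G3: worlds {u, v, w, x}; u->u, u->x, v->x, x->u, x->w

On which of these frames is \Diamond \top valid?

none

The schema corresponds to seriality: \forall x \exists y Rxy.
G1: fails — world u has no successor.
G2: fails — world 0 has no successor.
G3: fails — world w has no successor.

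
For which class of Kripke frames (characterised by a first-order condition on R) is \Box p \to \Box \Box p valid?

Transitivity

Suppose □p→□□p is valid. Take Rxy, Ryz and set V(p)={w : Rxw}. Then □p at x, so □□p at x, so □p at y, so p at z, i.e. Rxz.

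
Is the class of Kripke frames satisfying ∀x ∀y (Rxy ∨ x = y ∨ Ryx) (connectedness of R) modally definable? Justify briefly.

Not definable by any modal formula

Modal frame validity is preserved under disjoint unions.
Take 2 disjoint single-world reflexive frames: each is trivially connected, but their disjoint union has 2 worlds with no edge between distinct components, so it is not connected.
Hence connectedness of R is not modally definable.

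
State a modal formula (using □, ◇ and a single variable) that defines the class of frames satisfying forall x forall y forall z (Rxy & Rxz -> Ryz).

◇p → □◇p

The condition is the Euclidean property. The 5 schema ◇p → □◇p defines it.
Suppose ◇p→□◇p is valid. Take Rxy, Rxz and set V(p)={y}. Then ◇p at x, so □◇p at x, so ◇p at z, so some w with Rzw has p; w=y, i.e. Rzy. By symmetry of the argument, Ryz.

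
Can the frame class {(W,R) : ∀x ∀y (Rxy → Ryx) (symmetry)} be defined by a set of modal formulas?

Yes, by q → □◇q

The condition is symmetry. A defining modal formula is q → □◇q.
Suppose q→□◇q is valid. Take Rxy and set V(q)={x}. Then q at x, so □◇q at x, so ◇q at y, so some z with Ryz has q; z=x, i.e. Ryx.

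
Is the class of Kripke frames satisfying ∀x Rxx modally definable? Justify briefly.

The condition is reflexivity. A defining modal formula is □q → q.

Yes, by □q → q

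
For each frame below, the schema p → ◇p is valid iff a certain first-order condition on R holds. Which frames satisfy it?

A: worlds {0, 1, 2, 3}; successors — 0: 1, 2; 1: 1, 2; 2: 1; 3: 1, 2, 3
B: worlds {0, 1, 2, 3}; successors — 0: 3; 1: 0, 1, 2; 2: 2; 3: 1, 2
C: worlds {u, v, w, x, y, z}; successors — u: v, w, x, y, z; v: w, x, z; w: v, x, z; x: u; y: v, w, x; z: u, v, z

Frame correspondent (Sahlqvist): ∀x Rxx — i.e. reflexivity.
A: fails — world 0 does not see itself.
B: fails — world 0 does not see itself.
C: fails — world u does not see itself.
Valid on no frame.

none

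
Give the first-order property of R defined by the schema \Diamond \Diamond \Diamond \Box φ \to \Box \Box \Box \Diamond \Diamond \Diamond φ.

\forall x \forall y \forall z ((x R^3 y \wedge x R^3 z) \to \exists w (yRw \wedge z R^3 w))

This is a Sahlqvist (Geach-type) schema ◇^3□^1φ → □^3◇^3φ.
Minimal-valuation argument: fix x; take any y with xR^3y and any z with xR^3z. Set V(φ) to the set of worlds R-reachable from y in exactly 1 step. Then □^1φ holds at y, so the antecedent holds at x; validity forces ◇^3φ at z, giving a w with zR^3w and yR^1w.
First-order correspondent: \forall x \forall y \forall z ((x R^3 y \wedge x R^3 z) \to \exists w (yRw \wedge z R^3 w)).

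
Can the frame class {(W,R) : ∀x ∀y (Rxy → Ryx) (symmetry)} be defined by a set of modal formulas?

Yes: it is symmetry, defined by the B schema r → □◇r.

Definable; r → □◇r defines it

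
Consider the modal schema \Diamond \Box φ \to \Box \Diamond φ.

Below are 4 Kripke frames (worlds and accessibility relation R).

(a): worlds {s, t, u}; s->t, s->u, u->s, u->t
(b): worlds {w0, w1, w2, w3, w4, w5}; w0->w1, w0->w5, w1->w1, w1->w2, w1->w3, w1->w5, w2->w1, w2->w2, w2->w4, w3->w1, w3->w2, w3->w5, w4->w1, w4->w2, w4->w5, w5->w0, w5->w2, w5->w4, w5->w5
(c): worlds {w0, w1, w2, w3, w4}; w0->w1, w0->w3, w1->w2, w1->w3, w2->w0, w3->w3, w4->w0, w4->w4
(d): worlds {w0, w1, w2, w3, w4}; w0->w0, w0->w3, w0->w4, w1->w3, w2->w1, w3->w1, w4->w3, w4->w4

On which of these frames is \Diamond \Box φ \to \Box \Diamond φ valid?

(b)

This is the axiom for convergence; its first-order frame correspondent is \forall x \forall y \forall z (Rxy \wedge Rxz \to \exists w (Ryw \wedge Rzw)).
(a): fails — Rsu and Rst but u and t have no common successor.
(b): satisfies the condition.
(c): fails — Rw1w2 and Rw1w3 but w2 and w3 have no common successor.
(d): fails — Rw0w4 and Rw0w3 but w4 and w3 have no common successor.
Valid on: (b).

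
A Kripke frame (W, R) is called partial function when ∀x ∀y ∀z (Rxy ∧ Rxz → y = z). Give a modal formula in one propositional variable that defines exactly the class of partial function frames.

◇r → □r

This is partial functionality; the standard corresponding axiom is CD: ◇r → □r.
Suppose ◇r→□r is valid. Take Rxy, Rxz and set V(r)={y}. Then ◇r at x, so □r at x, so r at z, i.e. z=y.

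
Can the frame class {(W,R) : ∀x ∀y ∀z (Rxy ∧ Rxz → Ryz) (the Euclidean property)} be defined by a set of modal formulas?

The condition is the Euclidean property. A defining modal formula is ◇q → □◇q.
Suppose ◇q→□◇q is valid. Take Rxy, Rxz and set V(q)={y}. Then ◇q at x, so □◇q at x, so ◇q at z, so some w with Rzw has q; w=y, i.e. Rzy. By symmetry of the argument, Ryz.

Yes, by ◇q → □◇q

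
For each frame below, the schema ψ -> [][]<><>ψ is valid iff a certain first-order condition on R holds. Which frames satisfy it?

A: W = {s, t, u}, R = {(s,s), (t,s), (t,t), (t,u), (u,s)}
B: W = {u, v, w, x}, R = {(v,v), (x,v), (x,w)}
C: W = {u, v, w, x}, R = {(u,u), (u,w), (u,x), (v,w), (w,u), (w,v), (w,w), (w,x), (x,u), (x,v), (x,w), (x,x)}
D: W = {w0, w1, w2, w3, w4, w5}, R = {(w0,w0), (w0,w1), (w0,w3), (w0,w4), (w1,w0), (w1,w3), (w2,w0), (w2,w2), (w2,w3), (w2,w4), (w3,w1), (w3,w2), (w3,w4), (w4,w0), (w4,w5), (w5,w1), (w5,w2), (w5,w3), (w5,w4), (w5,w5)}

Frame correspondent (Sahlqvist): forall x forall z (x R^2 z -> exists w (x = w & z R^2 w)) — i.e. a generalized confluence (Geach) condition.
A: fails — tR²s but no w with t=w and sR²w.
B: fails — xR²v but no t with x=t and vR²t.
C: ✓.
D: fails — w1R²w3 but no w with w1=w and w3R²w.

C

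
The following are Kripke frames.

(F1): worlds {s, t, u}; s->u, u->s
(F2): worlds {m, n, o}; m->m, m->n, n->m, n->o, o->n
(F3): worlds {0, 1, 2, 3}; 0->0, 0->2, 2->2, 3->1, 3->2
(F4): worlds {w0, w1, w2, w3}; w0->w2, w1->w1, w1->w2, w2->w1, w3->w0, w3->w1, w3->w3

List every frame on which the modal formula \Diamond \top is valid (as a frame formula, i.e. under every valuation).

This is the axiom for seriality; its first-order frame correspondent is \forall x \exists y Rxy.
(F1): fails — world t has no successor.
(F2): holds.
(F3): fails — world 1 has no successor.
(F4): holds.
Valid on: (F2), (F4).

(F2), (F4)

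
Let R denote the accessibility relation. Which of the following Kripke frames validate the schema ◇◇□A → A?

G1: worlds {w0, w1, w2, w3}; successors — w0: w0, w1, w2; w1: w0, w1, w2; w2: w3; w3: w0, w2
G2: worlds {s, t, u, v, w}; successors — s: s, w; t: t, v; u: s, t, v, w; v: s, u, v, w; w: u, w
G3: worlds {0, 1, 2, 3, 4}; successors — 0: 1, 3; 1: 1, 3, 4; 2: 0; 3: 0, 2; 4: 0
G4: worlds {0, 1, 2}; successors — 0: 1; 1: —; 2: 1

G4

This is the axiom for a generalized confluence (Geach) condition; its first-order frame correspondent is ∀x ∀y (xR²y → ∃w (yRw ∧ x = w)).
G1: fails — w0R²w2 but no w with w2Rw and w0=w.
G2: fails — sR²w but no w* with wRw* and s=w*.
G3: fails — 0R²0 but no w with 0Rw and 0=w.
G4: ✓.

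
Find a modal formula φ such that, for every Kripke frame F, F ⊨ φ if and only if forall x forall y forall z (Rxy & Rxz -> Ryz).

◇p → □◇p

The condition is the Euclidean property. The 5 schema ◇p → □◇p defines it.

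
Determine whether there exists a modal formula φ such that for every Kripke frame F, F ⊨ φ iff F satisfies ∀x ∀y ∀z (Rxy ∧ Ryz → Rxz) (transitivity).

This is a Sahlqvist condition; the 4 axiom □p → □□p defines it.
Suppose □p→□□p is valid. Take Rxy, Ryz and set V(p)={w : Rxw}. Then □p at x, so □□p at x, so □p at y, so p at z, i.e. Rxz.

Yes, by □p → □□p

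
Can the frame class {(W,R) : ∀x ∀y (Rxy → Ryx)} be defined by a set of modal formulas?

Yes: it is symmetry, defined by the B schema q → □◇q.
Suppose q→□◇q is valid. Take Rxy and set V(q)={x}. Then q at x, so □◇q at x, so ◇q at y, so some z with Ryz has q; z=x, i.e. Ryx.

Yes, by q → □◇q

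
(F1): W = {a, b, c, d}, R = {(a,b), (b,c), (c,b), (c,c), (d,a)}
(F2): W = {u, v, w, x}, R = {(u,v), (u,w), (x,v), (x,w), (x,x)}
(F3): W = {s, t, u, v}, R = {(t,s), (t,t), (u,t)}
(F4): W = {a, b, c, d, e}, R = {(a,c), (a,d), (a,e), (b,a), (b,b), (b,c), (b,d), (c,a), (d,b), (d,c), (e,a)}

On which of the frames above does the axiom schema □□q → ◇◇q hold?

Frame correspondent (Sahlqvist): ∀x ∃w (xR²w ∧ xR²w) — i.e. a generalized confluence (Geach) condition.
(F1): satisfies the condition.
(F2): fails — at u but no t with uR²t and uR²t.
(F3): fails — at s but no w with sR²w and sR²w.
(F4): satisfies the condition.

(F1), (F4)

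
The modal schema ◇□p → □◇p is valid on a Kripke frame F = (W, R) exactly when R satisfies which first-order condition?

Suppose ◇□p→□◇p is valid. Take Rxy, Rxz and set V(p)={w : Ryw}. Then □p at y so ◇□p at x, so □◇p at x, so ◇p at z, giving w with Rzw and Ryw.
Conversely, on a frame with convergence the schema holds at every world under every valuation.
So the correspondent is convergence.

convergence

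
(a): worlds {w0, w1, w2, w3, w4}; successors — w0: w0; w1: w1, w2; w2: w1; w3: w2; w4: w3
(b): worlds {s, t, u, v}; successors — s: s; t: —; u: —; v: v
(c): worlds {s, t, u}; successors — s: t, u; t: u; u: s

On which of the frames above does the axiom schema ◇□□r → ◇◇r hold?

The schema corresponds to a generalized confluence (Geach) condition: ∀x ∀y (xRy → ∃w (yR²w ∧ xR²w)).
(a): fails — w4Rw3 but no w with w3R²w and w4R²w.
(b): holds.
(c): fails — tRu but no w with uR²w and tR²w.
Valid on: (b).

(b)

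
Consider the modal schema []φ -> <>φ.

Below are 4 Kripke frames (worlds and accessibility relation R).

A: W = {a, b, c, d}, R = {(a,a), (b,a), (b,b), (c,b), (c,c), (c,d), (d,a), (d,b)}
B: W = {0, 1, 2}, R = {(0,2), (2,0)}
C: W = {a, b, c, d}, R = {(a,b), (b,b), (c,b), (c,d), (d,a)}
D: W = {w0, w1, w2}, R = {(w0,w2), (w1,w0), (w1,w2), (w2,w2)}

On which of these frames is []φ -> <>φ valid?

A, C, D

The schema corresponds to seriality: forall x exists y Rxy.
A: satisfies the condition.
B: fails — world 1 has no successor.
C: satisfies the condition.
D: satisfies the condition.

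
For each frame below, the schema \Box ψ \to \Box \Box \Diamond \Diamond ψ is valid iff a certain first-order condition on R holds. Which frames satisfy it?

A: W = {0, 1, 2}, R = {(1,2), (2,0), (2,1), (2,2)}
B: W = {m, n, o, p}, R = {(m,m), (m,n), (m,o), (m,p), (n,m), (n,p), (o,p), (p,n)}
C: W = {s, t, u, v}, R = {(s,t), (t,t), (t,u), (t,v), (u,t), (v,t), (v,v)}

C

Frame correspondent (Sahlqvist): \forall x \forall z (x R^2 z \to \exists w (xRw \wedge z R^2 w)) — i.e. a generalized confluence (Geach) condition.
A: fails — 1R²0 but no w with 1Rw and 0R²w.
B: fails — nR²o but no w with nRw and oR²w.
C: ✓.
Valid on: C.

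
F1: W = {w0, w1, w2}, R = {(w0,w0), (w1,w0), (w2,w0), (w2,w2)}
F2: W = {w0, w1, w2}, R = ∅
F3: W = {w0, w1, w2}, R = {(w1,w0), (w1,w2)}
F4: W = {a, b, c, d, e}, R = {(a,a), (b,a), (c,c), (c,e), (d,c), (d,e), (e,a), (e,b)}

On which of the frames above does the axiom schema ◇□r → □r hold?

F2

This is the axiom for the Euclidean property; its first-order frame correspondent is ∀x ∀y ∀z (Rxy ∧ Rxz → Ryz).
F1: fails — Rw2w0 and Rw2w2 but not Rw0w2.
F2: condition met.
F3: fails — Rw1w2 and Rw1w2 but not Rw2w2.
F4: fails — Rce and Rcc but not Rec.
Valid on: F2.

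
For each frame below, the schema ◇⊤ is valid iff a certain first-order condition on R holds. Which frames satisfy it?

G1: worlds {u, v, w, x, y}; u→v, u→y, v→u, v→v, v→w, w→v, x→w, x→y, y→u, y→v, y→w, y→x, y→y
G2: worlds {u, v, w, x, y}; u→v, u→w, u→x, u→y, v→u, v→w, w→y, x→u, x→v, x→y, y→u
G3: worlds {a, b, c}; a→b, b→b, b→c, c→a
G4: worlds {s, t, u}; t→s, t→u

G1, G2, G3

The schema corresponds to seriality: ∀x ∃y Rxy.
G1: ✓.
G2: ✓.
G3: ✓.
G4: fails — world s has no successor.
Valid on: G1, G2, G3.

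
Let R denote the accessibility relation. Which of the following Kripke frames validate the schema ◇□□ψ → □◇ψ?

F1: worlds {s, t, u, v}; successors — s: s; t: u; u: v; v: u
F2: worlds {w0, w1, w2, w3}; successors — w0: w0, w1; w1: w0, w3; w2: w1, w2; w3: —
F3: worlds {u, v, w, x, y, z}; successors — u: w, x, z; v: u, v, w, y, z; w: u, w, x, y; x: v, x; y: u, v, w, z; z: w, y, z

Frame correspondent (Sahlqvist): ∀x ∀y ∀z ((xRy ∧ xRz) → ∃w (yR²w ∧ zRw)) — i.e. a generalized confluence (Geach) condition.
F1: fails — tRu, tRu but no w with uR²w and uRw.
F2: fails — w1Rw0, w1Rw3 but no w with w0R²w and w3Rw.
F3: ✓.

F3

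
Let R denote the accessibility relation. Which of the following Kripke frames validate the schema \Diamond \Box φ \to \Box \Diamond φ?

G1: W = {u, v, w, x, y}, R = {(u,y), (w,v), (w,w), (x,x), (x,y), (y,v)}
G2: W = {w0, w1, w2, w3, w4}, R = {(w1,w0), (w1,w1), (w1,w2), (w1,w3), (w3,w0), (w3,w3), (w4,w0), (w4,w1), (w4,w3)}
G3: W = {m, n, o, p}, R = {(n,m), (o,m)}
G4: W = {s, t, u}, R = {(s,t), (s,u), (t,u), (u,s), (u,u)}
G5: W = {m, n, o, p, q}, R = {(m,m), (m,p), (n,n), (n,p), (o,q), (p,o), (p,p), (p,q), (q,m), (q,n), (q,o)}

G4

The schema corresponds to convergence: \forall x \forall y \forall z (Rxy \wedge Rxz \to \exists w (Ryw \wedge Rzw)).
G1: fails — Rww and Rwv but w and v have no common successor.
G2: fails — Rw1w2 and Rw1w2 but w2 and w2 have no common successor.
G3: fails — Rnm and Rnm but m and m have no common successor.
G4: holds.
G5: fails — Rpo and Rpq but o and q have no common successor.
Valid on: G4.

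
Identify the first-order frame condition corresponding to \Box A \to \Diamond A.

seriality: \forall x \exists y Rxy

This is the D axiom.
It corresponds to seriality: \forall x \exists y Rxy.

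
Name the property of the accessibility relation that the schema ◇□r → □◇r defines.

Suppose ◇□r→□◇r is valid. Take Rxy, Rxz and set V(r)={w : Ryw}. Then □r at y so ◇□r at x, so □◇r at x, so ◇r at z, giving w with Rzw and Ryw.

convergence: ∀x ∀y ∀z (Rxy ∧ Rxz → ∃w (Ryw ∧ Rzw))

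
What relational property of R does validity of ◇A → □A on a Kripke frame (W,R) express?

partial functionality: ∀x ∀y ∀z (Rxy ∧ Rxz → y = z)

This is the CD axiom.
Its frame correspondent is partial functionality — ∀x ∀y ∀z (Rxy ∧ Rxz → y = z).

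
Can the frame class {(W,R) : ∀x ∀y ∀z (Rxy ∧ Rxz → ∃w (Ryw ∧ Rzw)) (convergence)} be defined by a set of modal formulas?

The condition is convergence. A defining modal formula is ◇□p → □◇p.

Yes, by ◇□p → □◇p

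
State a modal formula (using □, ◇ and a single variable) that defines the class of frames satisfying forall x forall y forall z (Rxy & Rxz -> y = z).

A defining formula is ◇ψ → □ψ (the CD axiom).

◇ψ → □ψ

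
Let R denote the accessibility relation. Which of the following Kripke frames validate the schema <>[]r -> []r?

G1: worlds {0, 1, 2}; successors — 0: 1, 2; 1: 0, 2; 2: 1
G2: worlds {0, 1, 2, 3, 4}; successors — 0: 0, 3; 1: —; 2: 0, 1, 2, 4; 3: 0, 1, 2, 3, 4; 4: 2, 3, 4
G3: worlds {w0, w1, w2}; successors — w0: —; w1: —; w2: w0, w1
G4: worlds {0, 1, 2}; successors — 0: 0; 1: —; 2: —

This is the axiom for a generalized confluence (Geach) condition; its first-order frame correspondent is forall x forall y forall z ((xRy & xRz) -> exists w (yRw & z = w)).
G1: fails — 0R1, 0R1 but no w with 1Rw and 1=w.
G2: fails — 2R0, 2R1 but no w with 0Rw and 1=w.
G3: fails — w2Rw0, w2Rw0 but no w with w0Rw and w0=w.
G4: satisfies the condition.

G4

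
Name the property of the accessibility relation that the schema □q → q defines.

Suppose □q→q is valid. At any x set V(q)={w : Rxw}. Then □q holds at x, so q holds at x, i.e. Rxx.

reflexivity: ∀x Rxx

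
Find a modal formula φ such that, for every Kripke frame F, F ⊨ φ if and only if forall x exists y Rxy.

The condition is seriality. The D schema □q → ◇q defines it.

□q → ◇q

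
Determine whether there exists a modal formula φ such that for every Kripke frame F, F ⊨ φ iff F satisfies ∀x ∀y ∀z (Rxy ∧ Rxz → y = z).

This is a Sahlqvist condition; the CD axiom ◇q → □q defines it.
Suppose ◇q→□q is valid. Take Rxy, Rxz and set V(q)={y}. Then ◇q at x, so □q at x, so q at z, i.e. z=y.

Definable; ◇q → □q defines it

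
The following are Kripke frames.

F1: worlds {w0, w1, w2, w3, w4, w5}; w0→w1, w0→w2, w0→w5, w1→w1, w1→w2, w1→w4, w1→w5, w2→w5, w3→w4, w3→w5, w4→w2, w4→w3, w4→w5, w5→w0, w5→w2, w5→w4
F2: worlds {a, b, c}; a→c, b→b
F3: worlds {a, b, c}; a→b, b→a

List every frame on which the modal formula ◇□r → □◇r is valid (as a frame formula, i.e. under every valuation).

F3

This is the axiom for convergence; its first-order frame correspondent is ∀x ∀y ∀z (Rxy ∧ Rxz → ∃w (Ryw ∧ Rzw)).
F1: fails — Rw0w5 and Rw0w2 but w5 and w2 have no common successor.
F2: fails — Rac and Rac but c and c have no common successor.
F3: ✓.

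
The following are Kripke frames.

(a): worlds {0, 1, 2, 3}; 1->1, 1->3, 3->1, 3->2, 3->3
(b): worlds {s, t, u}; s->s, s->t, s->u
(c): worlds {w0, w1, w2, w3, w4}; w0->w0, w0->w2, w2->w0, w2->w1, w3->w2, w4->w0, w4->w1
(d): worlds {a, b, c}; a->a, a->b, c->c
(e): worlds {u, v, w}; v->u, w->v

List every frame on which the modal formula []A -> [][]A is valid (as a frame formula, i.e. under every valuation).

(b), (d)

Frame correspondent (Sahlqvist): forall x forall y forall z (Rxy & Ryz -> Rxz) — i.e. transitivity.
(a): fails — R13 and R32 but not R12.
(b): ✓.
(c): fails — Rw3w2 and Rw2w1 but not Rw3w1.
(d): ✓.
(e): fails — Rwv and Rvu but not Rwu.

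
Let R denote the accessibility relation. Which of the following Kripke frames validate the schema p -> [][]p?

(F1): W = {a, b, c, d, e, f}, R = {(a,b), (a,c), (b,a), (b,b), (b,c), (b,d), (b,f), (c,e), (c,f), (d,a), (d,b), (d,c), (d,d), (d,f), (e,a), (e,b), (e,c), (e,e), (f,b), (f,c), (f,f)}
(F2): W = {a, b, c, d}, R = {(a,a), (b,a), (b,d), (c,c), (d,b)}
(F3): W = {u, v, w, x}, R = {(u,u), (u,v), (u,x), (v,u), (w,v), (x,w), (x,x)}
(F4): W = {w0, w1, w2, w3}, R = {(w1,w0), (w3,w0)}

(F4)

The schema corresponds to a generalized confluence (Geach) condition: forall x forall z (x R^2 z -> exists w (x = w & z = w)).
(F1): fails — aR²b but a ≠ b.
(F2): fails — bR²a but b ≠ a.
(F3): fails — uR²v but u ≠ v.
(F4): ✓.
Valid on: (F4).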